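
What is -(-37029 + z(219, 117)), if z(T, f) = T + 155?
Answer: 36655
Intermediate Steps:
z(T, f) = 155 + T
-(-37029 + z(219, 117)) = -(-37029 + (155 + 219)) = -(-37029 + 374) = -1*(-36655) = 36655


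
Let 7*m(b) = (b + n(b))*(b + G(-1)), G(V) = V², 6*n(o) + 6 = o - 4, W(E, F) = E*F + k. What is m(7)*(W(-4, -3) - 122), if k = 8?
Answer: -5304/7 ≈ -757.71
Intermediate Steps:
W(E, F) = 8 + E*F (W(E, F) = E*F + 8 = 8 + E*F)
n(o) = -5/3 + o/6 (n(o) = -1 + (o - 4)/6 = -1 + (-4 + o)/6 = -1 + (-⅔ + o/6) = -5/3 + o/6)
m(b) = (1 + b)*(-5/3 + 7*b/6)/7 (m(b) = ((b + (-5/3 + b/6))*(b + (-1)²))/7 = ((-5/3 + 7*b/6)*(b + 1))/7 = ((-5/3 + 7*b/6)*(1 + b))/7 = ((1 + b)*(-5/3 + 7*b/6))/7 = (1 + b)*(-5/3 + 7*b/6)/7)
m(7)*(W(-4, -3) - 122) = (-5/21 - 1/14*7 + (⅙)*7²)*((8 - 4*(-3)) - 122) = (-5/21 - ½ + (⅙)*49)*((8 + 12) - 122) = (-5/21 - ½ + 49/6)*(20 - 122) = (52/7)*(-102) = -5304/7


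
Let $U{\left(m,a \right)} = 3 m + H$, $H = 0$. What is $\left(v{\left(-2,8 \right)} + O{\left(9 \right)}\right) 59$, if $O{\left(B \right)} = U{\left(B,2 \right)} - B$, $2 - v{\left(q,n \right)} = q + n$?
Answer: $826$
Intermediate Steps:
$U{\left(m,a \right)} = 3 m$ ($U{\left(m,a \right)} = 3 m + 0 = 3 m$)
$v{\left(q,n \right)} = 2 - n - q$ ($v{\left(q,n \right)} = 2 - \left(q + n\right) = 2 - \left(n + q\right) = 2 - n - q$)
$O{\left(B \right)} = 2 B$ ($O{\left(B \right)} = 3 B - B = 2 B$)
$\left(v{\left(-2,8 \right)} + O{\left(9 \right)}\right) 59 = \left(\left(2 - 8 - -2\right) + 2 \cdot 9\right) 59 = \left(\left(2 - 8 + 2\right) + 18\right) 59 = \left(-4 + 18\right) 59 = 14 \cdot 59 = 826$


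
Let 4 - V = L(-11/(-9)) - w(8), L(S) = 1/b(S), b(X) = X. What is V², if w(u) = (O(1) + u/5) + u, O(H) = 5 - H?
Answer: 851929/3025 ≈ 281.63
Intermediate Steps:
w(u) = 4 + 6*u/5 (w(u) = ((5 - 1*1) + u/5) + u = ((5 - 1) + u*(⅕)) + u = (4 + u/5) + u = 4 + 6*u/5)
L(S) = 1/S
V = 923/55 (V = 4 - (1/(-11/(-9)) - (4 + (6/5)*8)) = 4 - (1/(-11*(-⅑)) - (4 + 48/5)) = 4 - (1/(11/9) - 1*68/5) = 4 - (9/11 - 68/5) = 4 - 1*(-703/55) = 4 + 703/55 = 923/55 ≈ 16.782)
V² = (923/55)² = 851929/3025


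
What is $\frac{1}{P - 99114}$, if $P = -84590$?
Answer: $- \frac{1}{183704} \approx -5.4435 \cdot 10^{-6}$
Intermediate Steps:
$\frac{1}{P - 99114} = \frac{1}{-84590 - 99114} = \frac{1}{-183704} = - \frac{1}{183704}$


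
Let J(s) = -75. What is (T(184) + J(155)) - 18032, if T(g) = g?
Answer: -17923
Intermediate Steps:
(T(184) + J(155)) - 18032 = (184 - 75) - 18032 = 109 - 18032 = -17923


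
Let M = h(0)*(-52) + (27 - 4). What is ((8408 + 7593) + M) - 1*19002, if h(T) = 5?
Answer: -3238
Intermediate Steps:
M = -237 (M = 5*(-52) + (27 - 4) = -260 + 23 = -237)
((8408 + 7593) + M) - 1*19002 = ((8408 + 7593) - 237) - 1*19002 = (16001 - 237) - 19002 = 15764 - 19002 = -3238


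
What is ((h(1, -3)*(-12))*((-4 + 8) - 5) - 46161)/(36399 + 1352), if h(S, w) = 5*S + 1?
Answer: -46089/37751 ≈ -1.2209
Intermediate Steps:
h(S, w) = 1 + 5*S
((h(1, -3)*(-12))*((-4 + 8) - 5) - 46161)/(36399 + 1352) = (((1 + 5*1)*(-12))*((-4 + 8) - 5) - 46161)/(36399 + 1352) = (((1 + 5)*(-12))*(4 - 5) - 46161)/37751 = ((6*(-12))*(-1) - 46161)*(1/37751) = (-72*(-1) - 46161)*(1/37751) = (72 - 46161)*(1/37751) = -46089*1/37751 = -46089/37751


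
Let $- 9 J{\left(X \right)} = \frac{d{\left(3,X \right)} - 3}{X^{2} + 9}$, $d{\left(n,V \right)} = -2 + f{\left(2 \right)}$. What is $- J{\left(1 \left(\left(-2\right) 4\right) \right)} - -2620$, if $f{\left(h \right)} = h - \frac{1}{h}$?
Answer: $\frac{3442673}{1314} \approx 2620.0$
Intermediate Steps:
$d{\left(n,V \right)} = - \frac{1}{2}$ ($d{\left(n,V \right)} = -2 + \left(2 - \frac{1}{2}\right) = -2 + \frac{3}{2} = - \frac{1}{2}$)
$J{\left(X \right)} = \frac{7}{18 \left(9 + X^{2}\right)}$ ($J{\left(X \right)} = - \frac{\left(- \frac{1}{2} - 3\right) \frac{1}{X^{2} + 9}}{9} = - \frac{\left(- \frac{7}{2}\right) \frac{1}{9 + X^{2}}}{9} = \frac{7}{18 \left(9 + X^{2}\right)}$)
$- J{\left(1 \left(\left(-2\right) 4\right) \right)} - -2620 = - \frac{7}{18 \left(9 + \left(1 \left(\left(-2\right) 4\right)\right)^{2}\right)} - -2620 = - \frac{7}{18 \left(9 + \left(1 \left(-8\right)\right)^{2}\right)} + 2620 = - \frac{7}{18 \left(9 + \left(-8\right)^{2}\right)} + 2620 = - \frac{7}{18 \left(9 + 64\right)} + 2620 = - \frac{7}{18 \cdot 73} + 2620 = \left(-1\right) \frac{7}{1314} + 2620 = - \frac{7}{1314} + 2620 = \frac{3442673}{1314}$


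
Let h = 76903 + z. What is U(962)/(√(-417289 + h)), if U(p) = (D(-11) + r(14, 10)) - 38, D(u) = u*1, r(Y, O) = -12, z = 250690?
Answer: 61*I*√5606/22424 ≈ 0.20368*I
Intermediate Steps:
D(u) = u
h = 327593 (h = 76903 + 250690 = 327593)
U(p) = -61 (U(p) = (-11 - 12) - 38 = -23 - 38 = -61)
U(962)/(√(-417289 + h)) = -61/√(-417289 + 327593) = -61*(-I*√5606/22424) = -(-61)*I*√5606/22424 = 61*I*√5606/22424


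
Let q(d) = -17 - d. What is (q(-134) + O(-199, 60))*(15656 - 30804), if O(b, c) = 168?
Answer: -4317180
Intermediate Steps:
(q(-134) + O(-199, 60))*(15656 - 30804) = ((-17 - 1*(-134)) + 168)*(15656 - 30804) = ((-17 + 134) + 168)*(-15148) = (117 + 168)*(-15148) = 285*(-15148) = -4317180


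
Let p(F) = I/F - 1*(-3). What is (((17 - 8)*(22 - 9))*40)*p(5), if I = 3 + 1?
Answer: 17784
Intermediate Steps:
I = 4
p(F) = 3 + 4/F (p(F) = 4/F - 1*(-3) = 4/F + 3 = 3 + 4/F)
(((17 - 8)*(22 - 9))*40)*p(5) = (((17 - 8)*(22 - 9))*40)*(3 + 4/5) = ((9*13)*40)*(3 + 4*(⅕)) = (117*40)*(3 + ⅘) = 4680*(19/5) = 17784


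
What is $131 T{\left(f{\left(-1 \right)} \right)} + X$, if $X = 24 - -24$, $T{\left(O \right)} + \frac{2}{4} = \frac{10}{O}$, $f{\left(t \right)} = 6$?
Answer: $\frac{1205}{6} \approx 200.83$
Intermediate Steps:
$T{\left(O \right)} = - \frac{1}{2} + \frac{10}{O}$
$X = 48$ ($X = 24 + 24 = 48$)
$131 T{\left(f{\left(-1 \right)} \right)} + X = 131 \frac{20 - 6}{2 \cdot 6} + 48 = 131 \cdot \frac{1}{2} \cdot \frac{1}{6} \left(20 - 6\right) + 48 = 131 \cdot \frac{1}{2} \cdot \frac{1}{6} \cdot 14 + 48 = 131 \cdot \frac{7}{6} + 48 = \frac{917}{6} + 48 = \frac{1205}{6}$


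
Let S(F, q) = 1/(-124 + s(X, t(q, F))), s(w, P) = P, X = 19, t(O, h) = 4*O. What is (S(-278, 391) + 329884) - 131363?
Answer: 285870241/1440 ≈ 1.9852e+5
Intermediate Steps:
S(F, q) = 1/(-124 + 4*q)
(S(-278, 391) + 329884) - 131363 = (1/(4*(-31 + 391)) + 329884) - 131363 = ((¼)/360 + 329884) - 131363 = ((¼)*(1/360) + 329884) - 131363 = (1/1440 + 329884) - 131363 = 475032961/1440 - 131363 = 285870241/1440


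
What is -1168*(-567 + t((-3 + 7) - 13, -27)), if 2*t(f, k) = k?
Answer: 678024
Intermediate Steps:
t(f, k) = k/2
-1168*(-567 + t((-3 + 7) - 13, -27)) = -1168*(-567 + (½)*(-27)) = -1168*(-567 - 27/2) = -1168*(-1161/2) = 678024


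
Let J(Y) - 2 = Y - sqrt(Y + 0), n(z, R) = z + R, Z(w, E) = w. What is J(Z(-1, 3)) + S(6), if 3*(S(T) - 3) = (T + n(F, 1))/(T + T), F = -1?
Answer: 25/6 - I ≈ 4.1667 - 1.0*I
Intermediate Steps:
n(z, R) = R + z
S(T) = 19/6 (S(T) = 3 + ((T + (1 - 1))/(T + T))/3 = 3 + ((T + 0)/((2*T)))/3 = 3 + (T*(1/(2*T)))/3 = 3 + (1/3)*(1/2) = 3 + 1/6 = 19/6)
J(Y) = 2 + Y - sqrt(Y) (J(Y) = 2 + (Y - sqrt(Y + 0)) = 2 + (Y - sqrt(Y)) = 2 + Y - sqrt(Y))
J(Z(-1, 3)) + S(6) = (2 - 1 - sqrt(-1)) + 19/6 = (2 - 1 - I) + 19/6 = (1 - I) + 19/6 = 25/6 - I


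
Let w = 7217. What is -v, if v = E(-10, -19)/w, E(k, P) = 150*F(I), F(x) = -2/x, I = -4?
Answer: -75/7217 ≈ -0.010392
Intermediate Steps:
E(k, P) = 75 (E(k, P) = 150*(-2/(-4)) = 150*(-2*(-¼)) = 150*(½) = 75)
v = 75/7217 ≈ 0.010392
-v = -1*75/7217 = -75/7217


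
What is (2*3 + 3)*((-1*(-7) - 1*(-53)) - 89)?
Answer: -261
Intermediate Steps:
(2*3 + 3)*((-1*(-7) - 1*(-53)) - 89) = (6 + 3)*((7 + 53) - 89) = 9*(60 - 89) = 9*(-29) = -261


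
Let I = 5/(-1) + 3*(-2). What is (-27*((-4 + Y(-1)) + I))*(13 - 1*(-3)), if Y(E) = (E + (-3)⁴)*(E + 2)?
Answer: -28080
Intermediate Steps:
Y(E) = (2 + E)*(81 + E) (Y(E) = (E + 81)*(2 + E) = (81 + E)*(2 + E) = (2 + E)*(81 + E))
I = -11 (I = 5*(-1) - 6 = -5 - 6 = -11)
(-27*((-4 + Y(-1)) + I))*(13 - 1*(-3)) = (-27*((-4 + (162 + (-1)² + 83*(-1))) - 11))*(13 - 1*(-3)) = (-27*((-4 + (162 + 1 - 83)) - 11))*(13 + 3) = -27*((-4 + 80) - 11)*16 = -27*(76 - 11)*16 = -27*65*16 = -1755*16 = -28080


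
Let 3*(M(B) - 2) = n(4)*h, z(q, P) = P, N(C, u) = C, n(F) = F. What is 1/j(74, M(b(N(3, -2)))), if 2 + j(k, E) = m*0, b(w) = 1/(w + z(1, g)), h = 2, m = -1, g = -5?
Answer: -1/2 ≈ -0.50000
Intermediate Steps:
b(w) = 1/(-5 + w) (b(w) = 1/(w - 5) = 1/(-5 + w))
M(B) = 14/3 (M(B) = 2 + (4*2)/3 = 2 + (1/3)*8 = 2 + 8/3 = 14/3)
j(k, E) = -2 (j(k, E) = -2 - 1*0 = -2 + 0 = -2)
1/j(74, M(b(N(3, -2)))) = 1/(-2) = -1/2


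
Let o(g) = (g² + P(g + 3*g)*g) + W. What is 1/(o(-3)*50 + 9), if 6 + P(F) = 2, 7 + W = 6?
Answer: 1/1009 ≈ 0.00099108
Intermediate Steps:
W = -1 (W = -7 + 6 = -1)
P(F) = -4 (P(F) = -6 + 2 = -4)
o(g) = -1 + g² - 4*g (o(g) = (g² - 4*g) - 1 = -1 + g² - 4*g)
1/(o(-3)*50 + 9) = 1/((-1 + (-3)² - 4*(-3))*50 + 9) = 1/((-1 + 9 + 12)*50 + 9) = 1/(20*50 + 9) = 1/(1000 + 9) = 1/1009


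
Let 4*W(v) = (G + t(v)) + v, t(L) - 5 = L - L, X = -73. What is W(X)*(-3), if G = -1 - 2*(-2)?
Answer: 195/4 ≈ 48.750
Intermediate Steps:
t(L) = 5 (t(L) = 5 + (L - L) = 5 + 0 = 5)
G = 3 (G = -1 + 4 = 3)
W(v) = 2 + v/4 (W(v) = ((3 + 5) + v)/4 = (8 + v)/4 = 2 + v/4)
W(X)*(-3) = (2 + (1/4)*(-73))*(-3) = (2 - 73/4)*(-3) = -65/4*(-3) = 195/4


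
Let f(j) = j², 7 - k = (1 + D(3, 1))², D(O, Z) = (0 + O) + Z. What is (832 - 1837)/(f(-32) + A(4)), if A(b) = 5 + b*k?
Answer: -335/319 ≈ -1.0502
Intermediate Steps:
D(O, Z) = O + Z
k = -18 (k = 7 - (1 + (3 + 1))² = 7 - (1 + 4)² = 7 - 1*5² = 7 - 1*25 = 7 - 25 = -18)
A(b) = 5 - 18*b (A(b) = 5 + b*(-18) = 5 - 18*b)
(832 - 1837)/(f(-32) + A(4)) = (832 - 1837)/((-32)² + (5 - 18*4)) = -1005/(1024 + (5 - 72)) = -1005/(1024 - 67) = -1005/957 = -1005*1/957 = -335/319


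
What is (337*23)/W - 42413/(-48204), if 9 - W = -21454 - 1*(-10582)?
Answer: 7137821/4482972 ≈ 1.5922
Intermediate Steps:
W = 10881 (W = 9 - (-21454 - 1*(-10582)) = 9 - (-21454 + 10582) = 9 - 1*(-10872) = 9 + 10872 = 10881)
(337*23)/W - 42413/(-48204) = (337*23)/10881 - 42413/(-48204) = 7751*(1/10881) - 42413*(-1/48204) = 7751/10881 + 42413/48204 = 7137821/4482972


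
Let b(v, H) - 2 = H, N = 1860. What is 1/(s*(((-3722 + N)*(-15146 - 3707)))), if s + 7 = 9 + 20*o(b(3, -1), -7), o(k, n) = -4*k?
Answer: -1/2738134308 ≈ -3.6521e-10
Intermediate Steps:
b(v, H) = 2 + H
s = -78 (s = -7 + (9 + 20*(-4*(2 - 1))) = -7 + (9 + 20*(-4*1)) = -7 + (9 + 20*(-4)) = -7 + (9 - 80) = -7 - 71 = -78)
1/(s*(((-3722 + N)*(-15146 - 3707)))) = 1/((-78)*(((-3722 + 1860)*(-15146 - 3707)))) = -1/(78*((-1862*(-18853)))) = -1/78/35104286 = -1/78*1/35104286 = -1/2738134308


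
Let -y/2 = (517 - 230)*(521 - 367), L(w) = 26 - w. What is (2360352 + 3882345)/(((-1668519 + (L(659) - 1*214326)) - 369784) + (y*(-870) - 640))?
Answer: 6242697/74650618 ≈ 0.083626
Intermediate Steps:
y = -88396 (y = -2*(517 - 230)*(521 - 367) = -574*154 = -2*44198 = -88396)
(2360352 + 3882345)/(((-1668519 + (L(659) - 1*214326)) - 369784) + (y*(-870) - 640)) = (2360352 + 3882345)/(((-1668519 + ((26 - 1*659) - 1*214326)) - 369784) + (-88396*(-870) - 640)) = 6242697/(((-1668519 + ((26 - 659) - 214326)) - 369784) + (76904520 - 640)) = 6242697/(((-1668519 + (-633 - 214326)) - 369784) + 76903880) = 6242697/(((-1668519 - 214959) - 369784) + 76903880) = 6242697/((-1883478 - 369784) + 76903880) = 6242697/(-2253262 + 76903880) = 6242697/74650618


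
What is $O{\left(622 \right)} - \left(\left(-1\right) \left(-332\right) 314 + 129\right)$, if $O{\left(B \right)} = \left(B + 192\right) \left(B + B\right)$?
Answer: $908239$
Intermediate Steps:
$O{\left(B \right)} = 2 B \left(192 + B\right)$ ($O{\left(B \right)} = \left(192 + B\right) 2 B = 2 B \left(192 + B\right)$)
$O{\left(622 \right)} - \left(\left(-1\right) \left(-332\right) 314 + 129\right) = 2 \cdot 622 \left(192 + 622\right) - \left(\left(-1\right) \left(-332\right) 314 + 129\right) = 2 \cdot 622 \cdot 814 - \left(332 \cdot 314 + 129\right) = 1012616 - \left(104248 + 129\right) = 1012616 - 104377 = 908239$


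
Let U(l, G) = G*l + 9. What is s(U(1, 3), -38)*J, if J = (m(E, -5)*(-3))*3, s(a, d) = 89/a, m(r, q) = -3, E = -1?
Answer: 801/4 ≈ 200.25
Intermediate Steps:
U(l, G) = 9 + G*l
J = 27 (J = -3*(-3)*3 = 9*3 = 27)
s(U(1, 3), -38)*J = (89/(9 + 3*1))*27 = (89/(9 + 3))*27 = (89/12)*27 = 801/4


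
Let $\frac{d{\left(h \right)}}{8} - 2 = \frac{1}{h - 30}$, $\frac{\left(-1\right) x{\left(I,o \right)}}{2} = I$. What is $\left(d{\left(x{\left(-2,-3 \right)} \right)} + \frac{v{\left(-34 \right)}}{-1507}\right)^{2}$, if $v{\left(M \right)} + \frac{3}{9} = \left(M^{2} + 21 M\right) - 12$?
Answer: $\frac{819979147729}{3454265529} \approx 237.38$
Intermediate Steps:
$x{\left(I,o \right)} = - 2 I$
$v{\left(M \right)} = - \frac{37}{3} + M^{2} + 21 M$ ($v{\left(M \right)} = - \frac{1}{3} - \left(12 - M^{2} - 21 M\right) = - \frac{1}{3} + \left(-12 + M^{2} + 21 M\right) = - \frac{37}{3} + M^{2} + 21 M$)
$d{\left(h \right)} = 16 + \frac{8}{-30 + h}$ ($d{\left(h \right)} = 16 + \frac{8}{h - 30} = 16 + \frac{8}{-30 + h}$)
$\left(d{\left(x{\left(-2,-3 \right)} \right)} + \frac{v{\left(-34 \right)}}{-1507}\right)^{2} = \left(\frac{8 \left(-59 + 2 \left(\left(-2\right) \left(-2\right)\right)\right)}{-30 - -4} + \frac{- \frac{37}{3} + \left(-34\right)^{2} + 21 \left(-34\right)}{-1507}\right)^{2} = \left(\frac{8 \left(-59 + 2 \cdot 4\right)}{-30 + 4} + \left(- \frac{37}{3} + 1156 - 714\right) \left(- \frac{1}{1507}\right)\right)^{2} = \left(\frac{8 \left(-59 + 8\right)}{-26} + \frac{1289}{3} \left(- \frac{1}{1507}\right)\right)^{2} = \left(8 \left(- \frac{1}{26}\right) \left(-51\right) - \frac{1289}{4521}\right)^{2} = \left(\frac{204}{13} - \frac{1289}{4521}\right)^{2} = \left(\frac{905527}{58773}\right)^{2} = \frac{819979147729}{3454265529}$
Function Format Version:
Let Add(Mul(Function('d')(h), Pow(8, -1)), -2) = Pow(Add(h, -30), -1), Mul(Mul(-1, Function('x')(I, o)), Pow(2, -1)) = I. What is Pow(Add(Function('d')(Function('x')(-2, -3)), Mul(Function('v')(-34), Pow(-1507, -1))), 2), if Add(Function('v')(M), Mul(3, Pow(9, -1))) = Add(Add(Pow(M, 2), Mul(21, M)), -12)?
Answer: Rational(819979147729, 3454265529) ≈ 237.38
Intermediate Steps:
Function('x')(I, o) = Mul(-2, I)
Function('v')(M) = Add(Rational(-37, 3), Pow(M, 2), Mul(21, M)) (Function('v')(M) = Add(Rational(-1, 3), Add(Add(Pow(M, 2), Mul(21, M)), -12)) = Add(Rational(-1, 3), Add(-12, Pow(M, 2), Mul(21, M))) = Add(Rational(-37, 3), Pow(M, 2), Mul(21, M)))
Function('d')(h) = Add(16, Mul(8, Pow(Add(-30, h), -1))) (Function('d')(h) = Add(16, Mul(8, Pow(Add(h, -30), -1))) = Add(16, Mul(8, Pow(Add(-30, h), -1))))
Pow(Add(Function('d')(Function('x')(-2, -3)), Mul(Function('v')(-34), Pow(-1507, -1))), 2) = Pow(Add(Mul(8, Pow(Add(-30, Mul(-2, -2)), -1), Add(-59, Mul(2, Mul(-2, -2)))), Mul(Add(Rational(-37, 3), Pow(-34, 2), Mul(21, -34)), Pow(-1507, -1))), 2) = Pow(Add(Mul(8, Pow(Add(-30, 4), -1), Add(-59, Mul(2, 4))), Mul(Add(Rational(-37, 3), 1156, -714), Rational(-1, 1507))), 2) = Pow(Add(Mul(8, Pow(-26, -1), Add(-59, 8)), Mul(Rational(1289, 3), Rational(-1, 1507))), 2) = Pow(Add(Mul(8, Rational(-1, 26), -51), Rational(-1289, 4521)), 2) = Pow(Add(Rational(204, 13), Rational(-1289, 4521)), 2) = Pow(Rational(905527, 58773), 2) = Rational(819979147729, 3454265529)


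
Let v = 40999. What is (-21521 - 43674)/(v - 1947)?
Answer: -5015/3004 ≈ -1.6694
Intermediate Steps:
(-21521 - 43674)/(v - 1947) = (-21521 - 43674)/(40999 - 1947) = -65195/39052 = -65195*1/39052 = -5015/3004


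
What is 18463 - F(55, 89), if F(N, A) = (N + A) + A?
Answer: 18230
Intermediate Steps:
F(N, A) = N + 2*A (F(N, A) = (A + N) + A = N + 2*A)
18463 - F(55, 89) = 18463 - (55 + 2*89) = 18463 - (55 + 178) = 18463 - 1*233 = 18463 - 233 = 18230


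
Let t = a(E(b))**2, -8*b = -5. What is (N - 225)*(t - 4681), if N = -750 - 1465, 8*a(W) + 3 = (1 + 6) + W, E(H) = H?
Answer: 5847462135/512 ≈ 1.1421e+7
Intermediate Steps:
b = 5/8 (b = -1/8*(-5) = 5/8 ≈ 0.62500)
a(W) = 1/2 + W/8 (a(W) = -3/8 + ((1 + 6) + W)/8 = -3/8 + (7 + W)/8 = -3/8 + (7/8 + W/8) = 1/2 + W/8)
N = -2215
t = 1369/4096 (t = (1/2 + (1/8)*(5/8))**2 = (1/2 + 5/64)**2 = (37/64)**2 = 1369/4096 ≈ 0.33423)
(N - 225)*(t - 4681) = (-2215 - 225)*(1369/4096 - 4681) = -2440*(-19172007/4096) = 5847462135/512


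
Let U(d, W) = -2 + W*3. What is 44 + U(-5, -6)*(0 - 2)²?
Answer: -36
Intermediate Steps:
U(d, W) = -2 + 3*W
44 + U(-5, -6)*(0 - 2)² = 44 + (-2 + 3*(-6))*(0 - 2)² = 44 + (-2 - 18)*(-2)² = 44 - 20*4 = 44 - 80 = -36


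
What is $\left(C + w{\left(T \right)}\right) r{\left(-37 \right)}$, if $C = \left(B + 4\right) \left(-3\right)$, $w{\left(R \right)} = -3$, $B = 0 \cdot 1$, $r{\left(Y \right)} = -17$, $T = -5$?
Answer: $255$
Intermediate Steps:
$B = 0$
$C = -12$ ($C = \left(0 + 4\right) \left(-3\right) = 4 \left(-3\right) = -12$)
$\left(C + w{\left(T \right)}\right) r{\left(-37 \right)} = \left(-12 - 3\right) \left(-17\right) = \left(-15\right) \left(-17\right) = 255$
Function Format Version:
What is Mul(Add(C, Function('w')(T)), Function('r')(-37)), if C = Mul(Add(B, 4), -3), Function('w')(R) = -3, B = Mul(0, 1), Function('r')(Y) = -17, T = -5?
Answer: 255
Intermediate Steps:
B = 0
C = -12 (C = Mul(Add(0, 4), -3) = Mul(4, -3) = -12)
Mul(Add(C, Function('w')(T)), Function('r')(-37)) = Mul(Add(-12, -3), -17) = Mul(-15, -17) = 255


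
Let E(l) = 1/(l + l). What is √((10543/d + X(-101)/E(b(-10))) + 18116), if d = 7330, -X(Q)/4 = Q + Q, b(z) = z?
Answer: √105171008590/7330 ≈ 44.243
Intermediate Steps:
X(Q) = -8*Q (X(Q) = -4*(Q + Q) = -8*Q)
E(l) = 1/(2*l)
√((10543/d + X(-101)/E(b(-10))) + 18116) = √((10543/7330 + (-8*(-101))/(((½)/(-10)))) + 18116) = √((10543*(1/7330) + 808/(((½)*(-⅒)))) + 18116) = √((10543/7330 + 808/(-1/20)) + 18116) = √((10543/7330 + 808*(-20)) + 18116) = √((10543/7330 - 16160) + 18116) = √(-118442257/7330 + 18116) = √(14348023/7330) = √105171008590/7330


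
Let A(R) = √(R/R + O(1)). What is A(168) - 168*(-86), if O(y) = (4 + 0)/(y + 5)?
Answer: 14448 + √15/3 ≈ 14449.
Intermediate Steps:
O(y) = 4/(5 + y)
A(R) = √15/3 (A(R) = √(R/R + 4/(5 + 1)) = √(1 + 4/6) = √(1 + 4*(⅙)) = √(1 + ⅔) = √(5/3) = √15/3)
A(168) - 168*(-86) = √15/3 - 168*(-86) = √15/3 + 14448 = 14448 + √15/3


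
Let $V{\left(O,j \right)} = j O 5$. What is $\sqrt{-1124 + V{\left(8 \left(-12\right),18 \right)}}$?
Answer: $2 i \sqrt{2441} \approx 98.813 i$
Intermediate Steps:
$V{\left(O,j \right)} = 5 O j$ ($V{\left(O,j \right)} = O j 5 = 5 O j$)
$\sqrt{-1124 + V{\left(8 \left(-12\right),18 \right)}} = \sqrt{-1124 + 5 \cdot 8 \left(-12\right) 18} = \sqrt{-1124 + 5 \left(-96\right) 18} = \sqrt{-1124 - 8640} = \sqrt{-9764} = 2 i \sqrt{2441}$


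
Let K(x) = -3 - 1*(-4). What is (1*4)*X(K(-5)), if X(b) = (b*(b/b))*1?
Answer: 4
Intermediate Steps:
K(x) = 1 (K(x) = -3 + 4 = 1)
X(b) = b (X(b) = (b*1)*1 = b*1 = b)
(1*4)*X(K(-5)) = (1*4)*1 = 4*1 = 4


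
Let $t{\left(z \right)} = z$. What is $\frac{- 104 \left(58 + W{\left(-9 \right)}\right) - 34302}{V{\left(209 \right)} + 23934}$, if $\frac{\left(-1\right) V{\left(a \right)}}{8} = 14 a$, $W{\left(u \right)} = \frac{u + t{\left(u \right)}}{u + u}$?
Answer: $- \frac{20219}{263} \approx -76.878$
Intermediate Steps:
$W{\left(u \right)} = 1$ ($W{\left(u \right)} = \frac{u + u}{u + u} = \frac{2 u}{2 u} = 2 u \frac{1}{2 u} = 1$)
$V{\left(a \right)} = - 112 a$ ($V{\left(a \right)} = - 8 \cdot 14 a = - 112 a$)
$\frac{- 104 \left(58 + W{\left(-9 \right)}\right) - 34302}{V{\left(209 \right)} + 23934} = \frac{- 104 \left(58 + 1\right) - 34302}{\left(-112\right) 209 + 23934} = \frac{\left(-104\right) 59 - 34302}{-23408 + 23934} = \frac{-6136 - 34302}{526} = \left(-40438\right) \frac{1}{526} = - \frac{20219}{263}$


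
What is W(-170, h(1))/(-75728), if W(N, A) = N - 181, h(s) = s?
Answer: 351/75728 ≈ 0.0046350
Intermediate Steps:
W(N, A) = -181 + N
W(-170, h(1))/(-75728) = (-181 - 170)/(-75728) = -351*(-1/75728) = 351/75728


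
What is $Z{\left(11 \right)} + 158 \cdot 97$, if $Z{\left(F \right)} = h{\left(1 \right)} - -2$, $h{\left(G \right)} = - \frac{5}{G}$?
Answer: $15323$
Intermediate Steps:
$Z{\left(F \right)} = -3$ ($Z{\left(F \right)} = - \frac{5}{1} - -2 = \left(-5\right) 1 + 2 = -5 + 2 = -3$)
$Z{\left(11 \right)} + 158 \cdot 97 = -3 + 158 \cdot 97 = -3 + 15326 = 15323$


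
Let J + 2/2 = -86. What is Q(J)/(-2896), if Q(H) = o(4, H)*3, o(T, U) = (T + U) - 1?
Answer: 63/724 ≈ 0.087017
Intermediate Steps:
o(T, U) = -1 + T + U
J = -87 (J = -1 - 86 = -87)
Q(H) = 9 + 3*H (Q(H) = (-1 + 4 + H)*3 = (3 + H)*3 = 9 + 3*H)
Q(J)/(-2896) = (9 + 3*(-87))/(-2896) = (9 - 261)*(-1/2896) = -252*(-1/2896) = 63/724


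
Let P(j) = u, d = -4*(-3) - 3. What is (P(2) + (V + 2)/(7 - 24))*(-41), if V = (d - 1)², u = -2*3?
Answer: 6888/17 ≈ 405.18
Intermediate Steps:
d = 9 (d = 12 - 3 = 9)
u = -6
V = 64 (V = (9 - 1)² = 8² = 64)
P(j) = -6
(P(2) + (V + 2)/(7 - 24))*(-41) = (-6 + (64 + 2)/(7 - 24))*(-41) = (-6 + 66/(-17))*(-41) = (-6 + 66*(-1/17))*(-41) = (-6 - 66/17)*(-41) = -168/17*(-41) = 6888/17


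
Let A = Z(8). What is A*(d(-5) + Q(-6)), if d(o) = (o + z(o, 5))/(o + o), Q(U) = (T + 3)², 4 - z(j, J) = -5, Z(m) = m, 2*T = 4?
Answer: 984/5 ≈ 196.80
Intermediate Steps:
T = 2 (T = (½)*4 = 2)
A = 8
z(j, J) = 9 (z(j, J) = 4 - 1*(-5) = 4 + 5 = 9)
Q(U) = 25 (Q(U) = (2 + 3)² = 5² = 25)
d(o) = (9 + o)/(2*o) (d(o) = (o + 9)/(o + o) = (9 + o)/((2*o)) = (9 + o)*(1/(2*o)) = (9 + o)/(2*o))
A*(d(-5) + Q(-6)) = 8*((½)*(9 - 5)/(-5) + 25) = 8*((½)*(-⅕)*4 + 25) = 8*(-⅖ + 25) = 8*(123/5) = 984/5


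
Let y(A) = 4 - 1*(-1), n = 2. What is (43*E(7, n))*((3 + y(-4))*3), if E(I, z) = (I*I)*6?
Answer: 303408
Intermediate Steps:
y(A) = 5 (y(A) = 4 + 1 = 5)
E(I, z) = 6*I² (E(I, z) = I²*6 = 6*I²)
(43*E(7, n))*((3 + y(-4))*3) = (43*(6*7²))*((3 + 5)*3) = (43*(6*49))*(8*3) = (43*294)*24 = 12642*24 = 303408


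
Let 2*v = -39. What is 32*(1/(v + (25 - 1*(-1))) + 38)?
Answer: 15872/13 ≈ 1220.9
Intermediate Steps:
v = -39/2 (v = (½)*(-39) = -39/2 ≈ -19.500)
32*(1/(v + (25 - 1*(-1))) + 38) = 32*(1/(-39/2 + (25 - 1*(-1))) + 38) = 32*(1/(-39/2 + (25 + 1)) + 38) = 32*(1/(-39/2 + 26) + 38) = 32*(1/(13/2) + 38) = 32*(2/13 + 38) = 32*(496/13) = 15872/13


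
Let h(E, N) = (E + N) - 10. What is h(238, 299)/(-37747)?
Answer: -527/37747 ≈ -0.013961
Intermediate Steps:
h(E, N) = -10 + E + N
h(238, 299)/(-37747) = (-10 + 238 + 299)/(-37747) = 527*(-1/37747) = -527/37747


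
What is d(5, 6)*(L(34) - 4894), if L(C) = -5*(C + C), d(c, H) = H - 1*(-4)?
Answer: -52340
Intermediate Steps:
d(c, H) = 4 + H (d(c, H) = H + 4 = 4 + H)
L(C) = -10*C
d(5, 6)*(L(34) - 4894) = (4 + 6)*(-10*34 - 4894) = 10*(-340 - 4894) = 10*(-5234) = -52340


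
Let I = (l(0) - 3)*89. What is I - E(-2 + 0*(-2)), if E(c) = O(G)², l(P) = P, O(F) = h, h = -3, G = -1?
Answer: -276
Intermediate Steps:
O(F) = -3
E(c) = 9 (E(c) = (-3)² = 9)
I = -267 (I = (0 - 3)*89 = -3*89 = -267)
I - E(-2 + 0*(-2)) = -267 - 1*9 = -267 - 9 = -276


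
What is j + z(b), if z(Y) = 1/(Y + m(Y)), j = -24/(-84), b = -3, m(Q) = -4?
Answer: 1/7 ≈ 0.14286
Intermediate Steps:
j = 2/7 (j = -24*(-1/84) = 2/7 ≈ 0.28571)
z(Y) = 1/(-4 + Y) (z(Y) = 1/(Y - 4) = 1/(-4 + Y))
j + z(b) = 2/7 + 1/(-4 - 3) = 2/7 + 1/(-7) = 2/7 - 1/7 = 1/7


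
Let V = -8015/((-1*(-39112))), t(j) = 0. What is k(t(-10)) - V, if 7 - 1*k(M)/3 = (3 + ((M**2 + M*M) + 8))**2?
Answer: -13368289/39112 ≈ -341.79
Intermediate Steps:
k(M) = 21 - 3*(11 + 2*M**2)**2 (k(M) = 21 - 3*(3 + ((M**2 + M*M) + 8))**2 = 21 - 3*(3 + ((M**2 + M**2) + 8))**2 = 21 - 3*(3 + (2*M**2 + 8))**2 = 21 - 3*(3 + (8 + 2*M**2))**2 = 21 - 3*(11 + 2*M**2)**2)
V = -8015/39112 ≈ -0.20492
k(t(-10)) - V = (21 - 3*(11 + 2*0**2)**2) - 1*(-8015/39112) = (21 - 3*(11 + 2*0)**2) + 8015/39112 = (21 - 3*(11 + 0)**2) + 8015/39112 = (21 - 3*11**2) + 8015/39112 = (21 - 3*121) + 8015/39112 = (21 - 363) + 8015/39112 = -342 + 8015/39112 = -13368289/39112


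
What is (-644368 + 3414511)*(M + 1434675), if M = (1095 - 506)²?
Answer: 4935275688228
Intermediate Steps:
M = 346921 (M = 589² = 346921)
(-644368 + 3414511)*(M + 1434675) = (-644368 + 3414511)*(346921 + 1434675) = 2770143*1781596 = 4935275688228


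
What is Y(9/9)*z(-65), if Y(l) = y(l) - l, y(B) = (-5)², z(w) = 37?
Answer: 888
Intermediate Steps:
y(B) = 25
Y(l) = 25 - l
Y(9/9)*z(-65) = (25 - 9/9)*37 = (25 - 1*1)*37 = (25 - 1)*37 = 24*37 = 888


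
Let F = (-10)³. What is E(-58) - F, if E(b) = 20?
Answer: 1020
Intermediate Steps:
F = -1000
E(-58) - F = 20 - 1*(-1000) = 20 + 1000 = 1020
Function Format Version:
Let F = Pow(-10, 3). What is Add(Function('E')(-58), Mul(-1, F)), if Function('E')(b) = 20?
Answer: 1020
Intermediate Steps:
F = -1000
Add(Function('E')(-58), Mul(-1, F)) = Add(20, Mul(-1, -1000)) = Add(20, 1000) = 1020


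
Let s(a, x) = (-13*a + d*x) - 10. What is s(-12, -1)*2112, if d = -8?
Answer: 325248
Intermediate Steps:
s(a, x) = -10 - 13*a - 8*x (s(a, x) = (-13*a - 8*x) - 10 = -10 - 13*a - 8*x)
s(-12, -1)*2112 = (-10 - 13*(-12) - 8*(-1))*2112 = (-10 + 156 + 8)*2112 = 154*2112 = 325248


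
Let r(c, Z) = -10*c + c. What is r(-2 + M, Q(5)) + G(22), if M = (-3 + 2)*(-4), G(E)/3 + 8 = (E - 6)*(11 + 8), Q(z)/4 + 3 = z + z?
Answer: 870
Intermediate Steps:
Q(z) = -12 + 8*z (Q(z) = -12 + 4*(z + z) = -12 + 4*(2*z) = -12 + 8*z)
G(E) = -366 + 57*E (G(E) = -24 + 3*((E - 6)*(11 + 8)) = -24 + 3*((-6 + E)*19) = -24 + 3*(-114 + 19*E) = -24 + (-342 + 57*E) = -366 + 57*E)
M = 4 (M = -1*(-4) = 4)
r(c, Z) = -9*c
r(-2 + M, Q(5)) + G(22) = -9*(-2 + 4) + (-366 + 57*22) = -9*2 + (-366 + 1254) = -18 + 888 = 870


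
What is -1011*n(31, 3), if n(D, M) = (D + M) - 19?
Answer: -15165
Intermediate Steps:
n(D, M) = -19 + D + M
-1011*n(31, 3) = -1011*(-19 + 31 + 3) = -1011*15 = -15165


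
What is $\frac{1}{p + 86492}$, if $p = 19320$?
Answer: $\frac{1}{105812} \approx 9.4507 \cdot 10^{-6}$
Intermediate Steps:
$\frac{1}{p + 86492} = \frac{1}{19320 + 86492} = \frac{1}{105812}$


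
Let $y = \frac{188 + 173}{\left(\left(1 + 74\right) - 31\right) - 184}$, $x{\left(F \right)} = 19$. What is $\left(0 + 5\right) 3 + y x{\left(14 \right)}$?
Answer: $- \frac{4759}{140} \approx -33.993$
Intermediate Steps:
$y = - \frac{361}{140}$ ($y = \frac{361}{\left(75 - 31\right) - 184} = \frac{361}{44 - 184} = \frac{361}{-140} = 361 \left(- \frac{1}{140}\right) = - \frac{361}{140} \approx -2.5786$)
$\left(0 + 5\right) 3 + y x{\left(14 \right)} = \left(0 + 5\right) 3 - \frac{6859}{140} = 5 \cdot 3 - \frac{6859}{140} = 15 - \frac{6859}{140} = - \frac{4759}{140}$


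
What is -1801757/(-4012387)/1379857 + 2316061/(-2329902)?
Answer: -12822914518354614385/12899549693587181418 ≈ -0.99406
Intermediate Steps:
-1801757/(-4012387)/1379857 + 2316061/(-2329902) = -1801757*(-1/4012387)*(1/1379857) + 2316061*(-1/2329902) = (1801757/4012387)*(1/1379857) - 2316061/2329902 = 1801757/5536520288659 - 2316061/2329902 = -12822914518354614385/12899549693587181418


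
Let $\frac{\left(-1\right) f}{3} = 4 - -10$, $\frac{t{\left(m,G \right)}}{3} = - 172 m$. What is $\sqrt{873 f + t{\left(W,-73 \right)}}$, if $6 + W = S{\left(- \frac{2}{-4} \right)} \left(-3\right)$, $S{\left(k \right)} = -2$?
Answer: $3 i \sqrt{4074} \approx 191.48 i$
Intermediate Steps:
$W = 0$ ($W = -6 - -6 = -6 + 6 = 0$)
$t{\left(m,G \right)} = - 516 m$ ($t{\left(m,G \right)} = 3 \left(- 172 m\right) = - 516 m$)
$f = -42$ ($f = - 3 \left(4 - -10\right) = - 3 \left(4 + 10\right) = \left(-3\right) 14 = -42$)
$\sqrt{873 f + t{\left(W,-73 \right)}} = \sqrt{873 \left(-42\right) - 0} = \sqrt{-36666 + 0} = \sqrt{-36666} = 3 i \sqrt{4074}$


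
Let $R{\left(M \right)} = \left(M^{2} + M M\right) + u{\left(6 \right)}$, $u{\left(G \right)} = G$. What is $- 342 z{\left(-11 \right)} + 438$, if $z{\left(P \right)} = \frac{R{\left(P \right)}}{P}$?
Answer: $\frac{89634}{11} \approx 8148.5$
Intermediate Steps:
$R{\left(M \right)} = 6 + 2 M^{2}$ ($R{\left(M \right)} = \left(M^{2} + M M\right) + 6 = \left(M^{2} + M^{2}\right) + 6 = 2 M^{2} + 6 = 6 + 2 M^{2}$)
$z{\left(P \right)} = \frac{6 + 2 P^{2}}{P}$
$- 342 z{\left(-11 \right)} + 438 = - 342 \left(2 \left(-11\right) + \frac{6}{-11}\right) + 438 = - 342 \left(-22 + 6 \left(- \frac{1}{11}\right)\right) + 438 = - 342 \left(-22 - \frac{6}{11}\right) + 438 = \left(-342\right) \left(- \frac{248}{11}\right) + 438 = \frac{84816}{11} + 438 = \frac{89634}{11}$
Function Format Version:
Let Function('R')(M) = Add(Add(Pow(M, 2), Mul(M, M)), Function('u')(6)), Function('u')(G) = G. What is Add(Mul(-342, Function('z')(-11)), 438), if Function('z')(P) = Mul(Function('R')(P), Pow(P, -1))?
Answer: Rational(89634, 11) ≈ 8148.5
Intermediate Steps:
Function('R')(M) = Add(6, Mul(2, Pow(M, 2))) (Function('R')(M) = Add(Add(Pow(M, 2), Mul(M, M)), 6) = Add(Add(Pow(M, 2), Pow(M, 2)), 6) = Add(Mul(2, Pow(M, 2)), 6) = Add(6, Mul(2, Pow(M, 2))))
Function('z')(P) = Mul(Pow(P, -1), Add(6, Mul(2, Pow(P, 2)))) (Function('z')(P) = Mul(Add(6, Mul(2, Pow(P, 2))), Pow(P, -1)) = Mul(Pow(P, -1), Add(6, Mul(2, Pow(P, 2)))))
Add(Mul(-342, Function('z')(-11)), 438) = Add(Mul(-342, Add(Mul(2, -11), Mul(6, Pow(-11, -1)))), 438) = Add(Mul(-342, Add(-22, Mul(6, Rational(-1, 11)))), 438) = Add(Mul(-342, Add(-22, Rational(-6, 11))), 438) = Add(Mul(-342, Rational(-248, 11)), 438) = Add(Rational(84816, 11), 438) = Rational(89634, 11)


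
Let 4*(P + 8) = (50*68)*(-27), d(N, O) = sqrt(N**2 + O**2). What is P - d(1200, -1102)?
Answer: -22958 - 2*sqrt(663601) ≈ -24587.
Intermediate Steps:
P = -22958 (P = -8 + ((50*68)*(-27))/4 = -8 + (3400*(-27))/4 = -8 + (1/4)*(-91800) = -8 - 22950 = -22958)
P - d(1200, -1102) = -22958 - sqrt(1200**2 + (-1102)**2) = -22958 - sqrt(1440000 + 1214404) = -22958 - sqrt(2654404) = -22958 - 2*sqrt(663601)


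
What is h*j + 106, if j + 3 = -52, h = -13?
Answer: 821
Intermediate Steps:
j = -55 (j = -3 - 52 = -55)
h*j + 106 = -13*(-55) + 106 = 715 + 106 = 821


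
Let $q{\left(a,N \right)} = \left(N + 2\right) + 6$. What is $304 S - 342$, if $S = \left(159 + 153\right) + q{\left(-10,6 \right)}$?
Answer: $98762$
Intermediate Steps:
$q{\left(a,N \right)} = 8 + N$ ($q{\left(a,N \right)} = \left(2 + N\right) + 6 = 8 + N$)
$S = 326$ ($S = \left(159 + 153\right) + \left(8 + 6\right) = 312 + 14 = 326$)
$304 S - 342 = 304 \cdot 326 - 342 = 99104 - 342 = 98762$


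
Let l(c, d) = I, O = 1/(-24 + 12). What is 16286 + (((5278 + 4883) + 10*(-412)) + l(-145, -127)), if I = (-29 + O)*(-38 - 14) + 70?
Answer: 71728/3 ≈ 23909.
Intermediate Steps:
O = -1/12 (O = 1/(-12) = -1/12 ≈ -0.083333)
I = 4747/3 (I = (-29 - 1/12)*(-38 - 14) + 70 = -349/12*(-52) + 70 = 4537/3 + 70 = 4747/3 ≈ 1582.3)
l(c, d) = 4747/3
16286 + (((5278 + 4883) + 10*(-412)) + l(-145, -127)) = 16286 + (((5278 + 4883) + 10*(-412)) + 4747/3) = 16286 + ((10161 - 4120) + 4747/3) = 16286 + (6041 + 4747/3) = 16286 + 22870/3 = 71728/3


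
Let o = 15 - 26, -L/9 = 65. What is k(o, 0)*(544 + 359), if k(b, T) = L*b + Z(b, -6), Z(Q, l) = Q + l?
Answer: 5795454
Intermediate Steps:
L = -585 (L = -9*65 = -585)
o = -11
k(b, T) = -6 - 584*b (k(b, T) = -585*b + (b - 6) = -585*b + (-6 + b) = -6 - 584*b)
k(o, 0)*(544 + 359) = (-6 - 584*(-11))*(544 + 359) = (-6 + 6424)*903 = 6418*903 = 5795454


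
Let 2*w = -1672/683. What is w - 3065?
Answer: -2094231/683 ≈ -3066.2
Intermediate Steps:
w = -836/683 (w = (-1672/683)/2 = (-1672*1/683)/2 = (1/2)*(-1672/683) = -836/683 ≈ -1.2240)
w - 3065 = -836/683 - 3065 = -2094231/683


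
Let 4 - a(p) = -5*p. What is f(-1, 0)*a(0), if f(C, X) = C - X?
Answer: -4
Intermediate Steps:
a(p) = 4 + 5*p (a(p) = 4 - (-5)*p = 4 + 5*p)
f(-1, 0)*a(0) = (-1 - 1*0)*(4 + 5*0) = (-1 + 0)*(4 + 0) = -1*4 = -4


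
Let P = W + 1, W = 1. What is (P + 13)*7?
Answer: 105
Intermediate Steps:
P = 2 (P = 1 + 1 = 2)
(P + 13)*7 = (2 + 13)*7 = 15*7 = 105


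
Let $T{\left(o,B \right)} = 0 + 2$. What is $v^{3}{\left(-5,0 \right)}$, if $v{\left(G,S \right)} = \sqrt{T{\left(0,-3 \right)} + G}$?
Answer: $- 3 i \sqrt{3} \approx - 5.1962 i$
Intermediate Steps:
$T{\left(o,B \right)} = 2$
$v{\left(G,S \right)} = \sqrt{2 + G}$
$v^{3}{\left(-5,0 \right)} = \left(\sqrt{2 - 5}\right)^{3} = \left(\sqrt{-3}\right)^{3} = \left(i \sqrt{3}\right)^{3} = - 3 i \sqrt{3}$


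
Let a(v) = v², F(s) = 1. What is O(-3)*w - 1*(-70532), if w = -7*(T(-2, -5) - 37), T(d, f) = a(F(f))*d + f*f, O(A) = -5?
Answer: 70042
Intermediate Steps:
T(d, f) = d + f² (T(d, f) = 1²*d + f*f = 1*d + f² = d + f²)
w = 98 (w = -7*((-2 + (-5)²) - 37) = -7*((-2 + 25) - 37) = -7*(23 - 37) = -7*(-14) = 98)
O(-3)*w - 1*(-70532) = -5*98 - 1*(-70532) = -490 + 70532 = 70042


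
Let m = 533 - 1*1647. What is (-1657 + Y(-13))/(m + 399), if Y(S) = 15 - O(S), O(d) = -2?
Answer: 328/143 ≈ 2.2937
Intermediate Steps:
Y(S) = 17 (Y(S) = 15 - 1*(-2) = 15 + 2 = 17)
m = -1114 (m = 533 - 1647 = -1114)
(-1657 + Y(-13))/(m + 399) = (-1657 + 17)/(-1114 + 399) = -1640/(-715) = -1640*(-1/715) = 328/143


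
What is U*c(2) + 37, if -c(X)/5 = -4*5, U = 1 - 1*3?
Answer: -163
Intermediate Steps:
U = -2 (U = 1 - 3 = -2)
c(X) = 100 (c(X) = -(-20)*5 = -5*(-20) = 100)
U*c(2) + 37 = -2*100 + 37 = -200 + 37 = -163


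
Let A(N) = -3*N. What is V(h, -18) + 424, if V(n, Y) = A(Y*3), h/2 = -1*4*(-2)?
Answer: 586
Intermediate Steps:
h = 16 (h = 2*(-1*4*(-2)) = 2*(-4*(-2)) = 2*8 = 16)
V(n, Y) = -9*Y (V(n, Y) = -3*Y*3 = -9*Y)
V(h, -18) + 424 = -9*(-18) + 424 = 162 + 424 = 586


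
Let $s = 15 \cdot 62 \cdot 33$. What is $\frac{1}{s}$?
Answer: $\frac{1}{30690} \approx 3.2584 \cdot 10^{-5}$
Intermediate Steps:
$s = 30690$ ($s = 930 \cdot 33 = 30690$)
$\frac{1}{s} = \frac{1}{30690}$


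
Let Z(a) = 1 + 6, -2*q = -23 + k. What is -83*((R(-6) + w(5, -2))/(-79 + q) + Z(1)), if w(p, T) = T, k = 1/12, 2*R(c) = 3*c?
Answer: -963713/1621 ≈ -594.52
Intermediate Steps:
R(c) = 3*c/2 (R(c) = (3*c)/2 = 3*c/2)
k = 1/12 ≈ 0.083333
q = 275/24 (q = -(-23 + 1/12)/2 = -½*(-275/12) = 275/24 ≈ 11.458)
Z(a) = 7
-83*((R(-6) + w(5, -2))/(-79 + q) + Z(1)) = -83*(((3/2)*(-6) - 2)/(-79 + 275/24) + 7) = -83*((-9 - 2)/(-1621/24) + 7) = -83*(-11*(-24/1621) + 7) = -83*(264/1621 + 7) = -83*11611/1621 = -963713/1621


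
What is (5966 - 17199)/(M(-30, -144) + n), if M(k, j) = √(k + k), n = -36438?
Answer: 68218009/221287984 + 11233*I*√15/663863952 ≈ 0.30828 + 6.5533e-5*I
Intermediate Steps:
M(k, j) = √2*√k (M(k, j) = √(2*k) = √2*√k)
(5966 - 17199)/(M(-30, -144) + n) = (5966 - 17199)/(√2*√(-30) - 36438) = -11233/(√2*(I*√30) - 36438) = -11233/(2*I*√15 - 36438) = -11233/(-36438 + 2*I*√15)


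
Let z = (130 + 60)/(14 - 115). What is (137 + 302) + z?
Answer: 44149/101 ≈ 437.12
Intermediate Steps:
z = -190/101 (z = 190/(-101) = 190*(-1/101) = -190/101 ≈ -1.8812)
(137 + 302) + z = (137 + 302) - 190/101 = 439 - 190/101 = 44149/101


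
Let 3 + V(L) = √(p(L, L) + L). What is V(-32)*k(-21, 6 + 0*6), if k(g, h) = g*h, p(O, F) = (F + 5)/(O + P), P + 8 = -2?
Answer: 378 - 9*I*√6146 ≈ 378.0 - 705.57*I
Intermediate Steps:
P = -10 (P = -8 - 2 = -10)
p(O, F) = (5 + F)/(-10 + O) (p(O, F) = (F + 5)/(O - 10) = (5 + F)/(-10 + O))
V(L) = -3 + √(L + (5 + L)/(-10 + L)) (V(L) = -3 + √((5 + L)/(-10 + L) + L) = -3 + √(L + (5 + L)/(-10 + L)))
V(-32)*k(-21, 6 + 0*6) = (-3 + √((5 - 32 - 32*(-10 - 32))/(-10 - 32)))*(-21*(6 + 0*6)) = (-3 + √((5 - 32 - 32*(-42))/(-42)))*(-21*(6 + 0)) = (-3 + √(-(5 - 32 + 1344)/42))*(-21*6) = (-3 + √(-1/42*1317))*(-126) = (-3 + √(-439/14))*(-126) = (-3 + I*√6146/14)*(-126) = 378 - 9*I*√6146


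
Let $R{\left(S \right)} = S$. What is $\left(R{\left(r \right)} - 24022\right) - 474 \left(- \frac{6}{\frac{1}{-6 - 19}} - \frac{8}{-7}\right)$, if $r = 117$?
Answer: $- \frac{668827}{7} \approx -95547.0$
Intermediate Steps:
$\left(R{\left(r \right)} - 24022\right) - 474 \left(- \frac{6}{\frac{1}{-6 - 19}} - \frac{8}{-7}\right) = \left(117 - 24022\right) - 474 \left(- \frac{6}{\frac{1}{-6 - 19}} - \frac{8}{-7}\right) = -23905 - 474 \left(- \frac{6}{\frac{1}{-25}} - - \frac{8}{7}\right) = -23905 - 474 \left(- \frac{6}{- \frac{1}{25}} + \frac{8}{7}\right) = -23905 - 474 \left(\left(-6\right) \left(-25\right) + \frac{8}{7}\right) = -23905 - 474 \left(150 + \frac{8}{7}\right) = -23905 - \frac{501492}{7} = - \frac{668827}{7}$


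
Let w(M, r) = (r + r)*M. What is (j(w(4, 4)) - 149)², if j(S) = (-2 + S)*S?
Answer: 657721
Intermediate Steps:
w(M, r) = 2*M*r (w(M, r) = (2*r)*M = 2*M*r)
j(S) = S*(-2 + S)
(j(w(4, 4)) - 149)² = ((2*4*4)*(-2 + 2*4*4) - 149)² = (32*(-2 + 32) - 149)² = (32*30 - 149)² = (960 - 149)² = 811² = 657721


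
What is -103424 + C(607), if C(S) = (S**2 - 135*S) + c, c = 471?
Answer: 183551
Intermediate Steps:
C(S) = 471 + S**2 - 135*S (C(S) = (S**2 - 135*S) + 471 = 471 + S**2 - 135*S)
-103424 + C(607) = -103424 + (471 + 607**2 - 135*607) = -103424 + (471 + 368449 - 81945) = -103424 + 286975 = 183551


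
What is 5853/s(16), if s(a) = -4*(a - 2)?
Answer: -5853/56 ≈ -104.52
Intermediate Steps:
s(a) = 8 - 4*a (s(a) = -4*(-2 + a) = 8 - 4*a)
5853/s(16) = 5853/(8 - 4*16) = 5853/(8 - 64) = 5853/(-56) = 5853*(-1/56) = -5853/56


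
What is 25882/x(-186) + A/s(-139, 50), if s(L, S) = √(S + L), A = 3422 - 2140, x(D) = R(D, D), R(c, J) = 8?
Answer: 12941/4 - 1282*I*√89/89 ≈ 3235.3 - 135.89*I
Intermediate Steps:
x(D) = 8
A = 1282
s(L, S) = √(L + S)
25882/x(-186) + A/s(-139, 50) = 25882/8 + 1282/(√(-139 + 50)) = 25882*(⅛) + 1282/(√(-89)) = 12941/4 + 1282/((I*√89)) = 12941/4 + 1282*(-I*√89/89) = 12941/4 - 1282*I*√89/89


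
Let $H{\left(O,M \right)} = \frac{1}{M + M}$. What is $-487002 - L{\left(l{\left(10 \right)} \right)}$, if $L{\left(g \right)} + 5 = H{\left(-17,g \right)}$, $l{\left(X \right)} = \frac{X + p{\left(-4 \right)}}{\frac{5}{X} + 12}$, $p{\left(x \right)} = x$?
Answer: $- \frac{11687953}{24} \approx -4.87 \cdot 10^{5}$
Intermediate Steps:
$l{\left(X \right)} = \frac{-4 + X}{12 + \frac{5}{X}}$ ($l{\left(X \right)} = \frac{X - 4}{\frac{5}{X} + 12} = \frac{-4 + X}{12 + \frac{5}{X}}$)
$H{\left(O,M \right)} = \frac{1}{2 M}$
$L{\left(g \right)} = -5 + \frac{1}{2 g}$
$-487002 - L{\left(l{\left(10 \right)} \right)} = -487002 - \left(-5 + \frac{1}{2 \frac{10 \left(-4 + 10\right)}{5 + 12 \cdot 10}}\right) = -487002 - \left(-5 + \frac{1}{2 \cdot 10 \frac{1}{5 + 120} \cdot 6}\right) = -487002 - \left(-5 + \frac{1}{2 \cdot 10 \cdot \frac{1}{125} \cdot 6}\right) = -487002 - \left(-5 + \frac{1}{2 \cdot \frac{12}{25}}\right) = -487002 - \left(-5 + \frac{1}{2} \cdot \frac{25}{12}\right) = -487002 - \left(-5 + \frac{25}{24}\right) = -487002 - - \frac{95}{24} = -487002 + \frac{95}{24} = - \frac{11687953}{24}$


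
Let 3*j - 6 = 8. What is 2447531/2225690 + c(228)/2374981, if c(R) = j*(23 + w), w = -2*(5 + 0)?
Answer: 2491274848759/2265416340810 ≈ 1.0997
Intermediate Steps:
j = 14/3 (j = 2 + (⅓)*8 = 2 + 8/3 = 14/3 ≈ 4.6667)
w = -10 (w = -2*5 = -10)
c(R) = 182/3 (c(R) = 14*(23 - 10)/3 = (14/3)*13 = 182/3)
2447531/2225690 + c(228)/2374981 = 2447531/2225690 + (182/3)/2374981 = 2447531*(1/2225690) + (182/3)*(1/2374981) = 2447531/2225690 + 26/1017849 = 2491274848759/2265416340810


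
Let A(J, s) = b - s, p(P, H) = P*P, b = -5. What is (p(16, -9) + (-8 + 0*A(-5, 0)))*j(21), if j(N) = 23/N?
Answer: 5704/21 ≈ 271.62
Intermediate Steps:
p(P, H) = P²
A(J, s) = -5 - s
(p(16, -9) + (-8 + 0*A(-5, 0)))*j(21) = (16² + (-8 + 0*(-5 - 1*0)))*(23/21) = (256 + (-8 + 0*(-5 + 0)))*(23*(1/21)) = (256 + (-8 + 0*(-5)))*(23/21) = (256 + (-8 + 0))*(23/21) = (256 - 8)*(23/21) = 248*(23/21) = 5704/21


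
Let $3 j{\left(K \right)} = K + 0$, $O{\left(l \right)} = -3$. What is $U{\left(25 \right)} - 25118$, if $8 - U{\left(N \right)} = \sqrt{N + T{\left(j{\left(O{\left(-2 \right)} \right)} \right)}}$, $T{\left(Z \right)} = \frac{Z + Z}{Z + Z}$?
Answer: $-25110 - \sqrt{26} \approx -25115.0$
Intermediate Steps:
$j{\left(K \right)} = \frac{K}{3}$ ($j{\left(K \right)} = \frac{K + 0}{3} = \frac{K}{3}$)
$T{\left(Z \right)} = 1$ ($T{\left(Z \right)} = \frac{2 Z}{2 Z} = 2 Z \frac{1}{2 Z} = 1$)
$U{\left(N \right)} = 8 - \sqrt{1 + N}$ ($U{\left(N \right)} = 8 - \sqrt{N + 1} = 8 - \sqrt{1 + N}$)
$U{\left(25 \right)} - 25118 = \left(8 - \sqrt{1 + 25}\right) - 25118 = \left(8 - \sqrt{26}\right) - 25118 = -25110 - \sqrt{26}$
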